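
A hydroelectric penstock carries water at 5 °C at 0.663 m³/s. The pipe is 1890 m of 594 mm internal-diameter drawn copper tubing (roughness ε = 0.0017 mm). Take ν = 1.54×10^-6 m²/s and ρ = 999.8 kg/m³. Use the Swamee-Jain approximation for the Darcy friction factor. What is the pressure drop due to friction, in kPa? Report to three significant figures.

V = 4Q/(πD²) = 4·0.663/(π·0.594²) = 2.392 m/s
Re = VD/ν = 2.392·0.594/1.54×10^-6 = 9.23×10^5 → turbulent
ε/D = 0.0017/594 = 2.86×10^-6
Swamee-Jain: f = 0.01183
h_f = f(L/D)V²/(2g) = 0.01183·(1890/0.594)·2.392²/(2·9.81) = 10.99 m
Δp = ρg·h_f = 999.8·9.81·10.99 = 107.7 kPa

Δp ≈ 108 kPa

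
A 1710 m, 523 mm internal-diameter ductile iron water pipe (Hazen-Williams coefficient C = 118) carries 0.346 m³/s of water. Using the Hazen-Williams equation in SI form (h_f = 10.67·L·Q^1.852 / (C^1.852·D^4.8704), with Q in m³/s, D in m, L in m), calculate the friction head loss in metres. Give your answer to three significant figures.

h_f ≈ 8.74 m

h_f = 10.67·1710·0.346^1.852 / (118^1.852·0.523^4.8704) = 8.738 m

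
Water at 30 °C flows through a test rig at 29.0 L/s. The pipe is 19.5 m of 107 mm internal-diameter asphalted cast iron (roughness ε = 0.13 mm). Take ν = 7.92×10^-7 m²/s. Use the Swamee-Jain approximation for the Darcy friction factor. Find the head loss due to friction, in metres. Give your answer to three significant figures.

h_f ≈ 2.06 m

V = 4Q/(πD²) = 4·0.0290/(π·0.107²) = 3.225 m/s
Re = VD/ν = 3.225·0.107/7.92×10^-7 = 4.36×10^5 → turbulent
ε/D = 0.13/107 = 0.00121
Swamee-Jain: f = 0.02132
h_f = f(L/D)V²/(2g) = 0.02132·(19.5/0.107)·3.225²/(2·9.81) = 2.060 m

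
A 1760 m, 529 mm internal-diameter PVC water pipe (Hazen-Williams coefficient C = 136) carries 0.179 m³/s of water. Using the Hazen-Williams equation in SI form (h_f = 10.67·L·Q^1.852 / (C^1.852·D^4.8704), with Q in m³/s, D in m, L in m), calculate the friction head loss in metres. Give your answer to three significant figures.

h_f = 10.67·1760·0.179^1.852 / (136^1.852·0.529^4.8704) = 1.930 m

h_f ≈ 1.93 m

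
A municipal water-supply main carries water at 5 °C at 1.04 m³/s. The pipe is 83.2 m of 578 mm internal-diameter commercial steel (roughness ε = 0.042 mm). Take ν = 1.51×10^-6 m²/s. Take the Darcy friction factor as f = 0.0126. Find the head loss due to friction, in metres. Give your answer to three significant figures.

V = 4Q/(πD²) = 4·1.04/(π·0.578²) = 3.964 m/s
h_f = f(L/D)V²/(2g) = 0.01260·(83.2/0.578)·3.964²/(2·9.81) = 1.452 m

h_f ≈ 1.45 m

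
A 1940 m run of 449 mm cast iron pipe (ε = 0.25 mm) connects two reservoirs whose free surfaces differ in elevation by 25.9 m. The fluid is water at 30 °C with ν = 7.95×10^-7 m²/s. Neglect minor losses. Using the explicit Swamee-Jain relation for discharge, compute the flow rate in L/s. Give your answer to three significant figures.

Q ≈ 411 L/s

Swamee-Jain (Type II): Q = -0.965·√(gD⁵h_f/L)·ln[ε/(3.7D) + √(3.17ν²L/(gD³h_f))]
√(gD⁵h_f/L) = √(9.81·0.449⁵·25.9/1940) = 0.04889
ε/(3.7D) = 1.50×10^-4; √(3.17ν²L/(gD³h_f)) = 1.30×10^-5
Q = -0.965·0.04889·ln(1.635×10^-4) = 0.4113 m³/s
Check: V = 2.60 m/s, Re = 1.47×10^6, f = 0.01751, h_f = 26.0 m ≈ 25.9 m ✓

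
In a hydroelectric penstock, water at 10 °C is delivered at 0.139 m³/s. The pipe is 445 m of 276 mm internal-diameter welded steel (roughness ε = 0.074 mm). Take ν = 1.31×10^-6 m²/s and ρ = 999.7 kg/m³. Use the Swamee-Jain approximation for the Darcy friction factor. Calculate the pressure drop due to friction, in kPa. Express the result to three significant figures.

Δp ≈ 70.2 kPa

V = 4Q/(πD²) = 4·0.139/(π·0.276²) = 2.323 m/s
Re = VD/ν = 2.323·0.276/1.31×10^-6 = 4.89×10^5 → turbulent
ε/D = 0.074/276 = 2.68×10^-4
Swamee-Jain: f = 0.01614
h_f = f(L/D)V²/(2g) = 0.01614·(445/0.276)·2.323²/(2·9.81) = 7.159 m
Δp = ρg·h_f = 999.7·9.81·7.159 = 70.21 kPa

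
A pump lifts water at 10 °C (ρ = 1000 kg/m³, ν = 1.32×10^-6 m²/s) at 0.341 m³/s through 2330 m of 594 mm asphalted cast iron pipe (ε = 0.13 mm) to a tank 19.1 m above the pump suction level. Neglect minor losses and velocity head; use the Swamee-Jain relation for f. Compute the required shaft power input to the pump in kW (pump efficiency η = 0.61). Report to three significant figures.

P_shaft ≈ 131 kW

V = 4Q/(πD²) = 1.231 m/s; Re = 5.54×10^5; ε/D = 2.19×10^-4; f = 0.01556
h_f = f(L/D)V²/2g = 4.710 m
Total head H = z + h_f = 19.1 + 4.710 = 23.81 m
P_hyd = ρgQH = 1000·9.81·0.341·23.81 = 79.65 kW
P_shaft = P_hyd/η = 79.65/0.61 = 130.6 kW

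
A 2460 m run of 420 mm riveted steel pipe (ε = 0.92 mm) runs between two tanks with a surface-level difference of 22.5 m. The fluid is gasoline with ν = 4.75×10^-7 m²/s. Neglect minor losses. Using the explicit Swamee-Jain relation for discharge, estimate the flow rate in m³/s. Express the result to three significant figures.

Swamee-Jain (Type II): Q = -0.965·√(gD⁵h_f/L)·ln[ε/(3.7D) + √(3.17ν²L/(gD³h_f))]
√(gD⁵h_f/L) = √(9.81·0.420⁵·22.5/2460) = 0.03424
ε/(3.7D) = 5.92×10^-4; √(3.17ν²L/(gD³h_f)) = 1.04×10^-5
Q = -0.965·0.03424·ln(6.024×10^-4) = 0.2450 m³/s
Check: V = 1.77 m/s, Re = 1.56×10^6, f = 0.02416, h_f = 22.6 m ≈ 22.5 m ✓

Q ≈ 0.245 m³/s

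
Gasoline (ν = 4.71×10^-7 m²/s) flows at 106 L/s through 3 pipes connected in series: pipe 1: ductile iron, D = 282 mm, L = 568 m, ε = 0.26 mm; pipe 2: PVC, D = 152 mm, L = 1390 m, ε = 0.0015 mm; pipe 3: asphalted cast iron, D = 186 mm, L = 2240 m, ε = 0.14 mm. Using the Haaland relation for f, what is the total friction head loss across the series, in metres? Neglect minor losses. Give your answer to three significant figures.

H ≈ 350 m

Pipe 1: V = 1.697 m/s, Re = 1.02×10^6, ε/D = 9.22×10^-4, f = 0.01957, h_1 = f(L/D)V²/2g = 5.787 m
Pipe 2: V = 5.842 m/s, Re = 1.89×10^6, ε/D = 9.87×10^-6, f = 0.01072, h_2 = f(L/D)V²/2g = 170.5 m
Pipe 3: V = 3.901 m/s, Re = 1.54×10^6, ε/D = 7.53×10^-4, f = 0.01860, h_3 = f(L/D)V²/2g = 173.7 m
Series → Q common, losses add: H = Σh = 350.0 m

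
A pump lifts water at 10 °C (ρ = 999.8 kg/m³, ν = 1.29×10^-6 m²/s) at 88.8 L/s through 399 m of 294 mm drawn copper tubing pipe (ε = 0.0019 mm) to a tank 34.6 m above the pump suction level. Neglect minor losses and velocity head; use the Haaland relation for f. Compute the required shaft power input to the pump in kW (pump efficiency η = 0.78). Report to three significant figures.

V = 4Q/(πD²) = 1.308 m/s; Re = 2.98×10^5; ε/D = 6.46×10^-6; f = 0.01441
h_f = f(L/D)V²/2g = 1.706 m
Total head H = z + h_f = 34.6 + 1.706 = 36.31 m
P_hyd = ρgQH = 999.8·9.81·0.0888·36.31 = 31.62 kW
P_shaft = P_hyd/η = 31.62/0.78 = 40.54 kW

P_shaft ≈ 40.5 kW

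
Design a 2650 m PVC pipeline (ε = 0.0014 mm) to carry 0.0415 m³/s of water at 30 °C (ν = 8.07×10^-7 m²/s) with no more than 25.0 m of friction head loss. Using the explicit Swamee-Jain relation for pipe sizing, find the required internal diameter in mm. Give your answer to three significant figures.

Swamee-Jain (Type III): D = 0.66·[ε^1.25·(LQ²/(gh_f))^4.75 + ν·Q^9.4·(L/(gh_f))^5.2]^0.04
LQ²/(gh_f) = 0.01861; L/(gh_f) = 10.81
Term 1 = ε^1.25·(…)^4.75 = 2.91×10^-16; Term 2 = ν·Q^9.4·(…)^5.2 = 1.96×10^-14
D = 0.66·(2.91×10^-16 + 1.96×10^-14)^0.04 = 0.1868 m = 187 mm
Check: V = 1.51 m/s, Re = 3.50×10^5, f = 0.01406, h_f = 23.3 m ≈ 25.0 m ✓

D ≈ 187 mm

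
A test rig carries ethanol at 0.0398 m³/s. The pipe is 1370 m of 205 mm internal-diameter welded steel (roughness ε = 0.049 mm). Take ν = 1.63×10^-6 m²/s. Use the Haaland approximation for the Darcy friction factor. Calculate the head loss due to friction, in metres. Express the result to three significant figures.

V = 4Q/(πD²) = 4·0.0398/(π·0.205²) = 1.206 m/s
Re = VD/ν = 1.206·0.205/1.63×10^-6 = 1.52×10^5 → turbulent
ε/D = 0.049/205 = 2.39×10^-4
Haaland: f = 0.01776
h_f = f(L/D)V²/(2g) = 0.01776·(1370/0.205)·1.206²/(2·9.81) = 8.797 m

h_f ≈ 8.80 m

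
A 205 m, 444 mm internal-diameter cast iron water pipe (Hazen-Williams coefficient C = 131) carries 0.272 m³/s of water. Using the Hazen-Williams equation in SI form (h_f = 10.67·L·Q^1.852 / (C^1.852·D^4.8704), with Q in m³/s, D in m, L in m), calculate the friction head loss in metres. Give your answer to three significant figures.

h_f ≈ 1.23 m

h_f = 10.67·205·0.272^1.852 / (131^1.852·0.444^4.8704) = 1.227 m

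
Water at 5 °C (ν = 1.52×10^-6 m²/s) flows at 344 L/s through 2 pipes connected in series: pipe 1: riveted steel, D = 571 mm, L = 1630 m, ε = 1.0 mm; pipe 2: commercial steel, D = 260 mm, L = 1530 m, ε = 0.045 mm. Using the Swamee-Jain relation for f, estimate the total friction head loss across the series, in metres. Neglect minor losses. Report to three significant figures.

Pipe 1: V = 1.343 m/s, Re = 5.05×10^5, ε/D = 0.00175, f = 0.02313, h_1 = f(L/D)V²/2g = 6.073 m
Pipe 2: V = 6.479 m/s, Re = 1.11×10^6, ε/D = 1.73×10^-4, f = 0.01438, h_2 = f(L/D)V²/2g = 181.0 m
Series → Q common, losses add: H = Σh = 187.1 m

H ≈ 187 m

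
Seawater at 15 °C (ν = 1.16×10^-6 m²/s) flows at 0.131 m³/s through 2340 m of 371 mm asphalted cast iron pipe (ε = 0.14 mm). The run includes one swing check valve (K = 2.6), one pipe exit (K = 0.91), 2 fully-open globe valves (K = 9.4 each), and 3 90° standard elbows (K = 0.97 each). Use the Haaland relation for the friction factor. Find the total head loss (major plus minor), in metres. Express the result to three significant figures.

V = 4Q/(πD²) = 1.212 m/s; V²/2g = 0.07485 m
Re = 3.88×10^5, ε/D = 3.77×10^-4 → f = 0.01700 (Haaland)
Major: h_f = f(L/D)·V²/2g = 0.01700·6307·0.07485 = 8.028 m
Minor: ΣK = 25.2; h_m = ΣK·V²/2g = 1.888 m
Total H_L = 8.028 + 1.888 = 9.915 m

H_L ≈ 9.92 m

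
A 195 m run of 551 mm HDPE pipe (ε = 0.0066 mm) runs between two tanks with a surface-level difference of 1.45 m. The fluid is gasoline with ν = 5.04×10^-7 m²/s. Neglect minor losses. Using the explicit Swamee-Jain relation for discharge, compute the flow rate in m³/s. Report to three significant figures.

Swamee-Jain (Type II): Q = -0.965·√(gD⁵h_f/L)·ln[ε/(3.7D) + √(3.17ν²L/(gD³h_f))]
√(gD⁵h_f/L) = √(9.81·0.551⁵·1.45/195) = 0.06087
ε/(3.7D) = 3.24×10^-6; √(3.17ν²L/(gD³h_f)) = 8.12×10^-6
Q = -0.965·0.06087·ln(1.136×10^-5) = 0.6687 m³/s
Check: V = 2.80 m/s, Re = 3.07×10^6, f = 0.01026, h_f = 1.46 m ≈ 1.45 m ✓

Q ≈ 0.669 m³/s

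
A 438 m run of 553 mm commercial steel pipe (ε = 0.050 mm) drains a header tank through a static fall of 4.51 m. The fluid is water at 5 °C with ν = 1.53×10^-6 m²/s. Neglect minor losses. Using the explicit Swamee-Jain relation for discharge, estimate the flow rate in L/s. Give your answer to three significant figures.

Q ≈ 698 L/s

Swamee-Jain (Type II): Q = -0.965·√(gD⁵h_f/L)·ln[ε/(3.7D) + √(3.17ν²L/(gD³h_f))]
√(gD⁵h_f/L) = √(9.81·0.553⁵·4.51/438) = 0.07228
ε/(3.7D) = 2.44×10^-5; √(3.17ν²L/(gD³h_f)) = 2.08×10^-5
Q = -0.965·0.07228·ln(4.528×10^-5) = 0.6977 m³/s
Check: V = 2.90 m/s, Re = 1.05×10^6, f = 0.01331, h_f = 4.53 m ≈ 4.51 m ✓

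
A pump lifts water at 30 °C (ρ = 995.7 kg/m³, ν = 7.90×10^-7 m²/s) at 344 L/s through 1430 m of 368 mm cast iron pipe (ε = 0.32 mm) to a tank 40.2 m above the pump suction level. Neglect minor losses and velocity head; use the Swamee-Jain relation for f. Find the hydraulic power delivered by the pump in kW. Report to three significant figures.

V = 4Q/(πD²) = 3.234 m/s; Re = 1.51×10^6; ε/D = 8.70×10^-4; f = 0.01928
h_f = f(L/D)V²/2g = 39.95 m
Total head H = z + h_f = 40.2 + 39.95 = 80.15 m
P_hyd = ρgQH = 995.7·9.81·0.344·80.15 = 269.3 kW

P_hyd ≈ 269 kW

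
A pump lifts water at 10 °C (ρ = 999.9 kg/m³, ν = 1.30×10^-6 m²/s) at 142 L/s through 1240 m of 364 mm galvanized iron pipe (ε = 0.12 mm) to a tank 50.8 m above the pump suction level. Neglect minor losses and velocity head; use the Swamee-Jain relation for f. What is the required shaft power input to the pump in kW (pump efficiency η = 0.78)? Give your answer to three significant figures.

P_shaft ≈ 100 kW

V = 4Q/(πD²) = 1.365 m/s; Re = 3.82×10^5; ε/D = 3.30×10^-4; f = 0.01692
h_f = f(L/D)V²/2g = 5.472 m
Total head H = z + h_f = 50.8 + 5.472 = 56.27 m
P_hyd = ρgQH = 999.9·9.81·0.142·56.27 = 78.38 kW
P_shaft = P_hyd/η = 78.38/0.78 = 100.5 kW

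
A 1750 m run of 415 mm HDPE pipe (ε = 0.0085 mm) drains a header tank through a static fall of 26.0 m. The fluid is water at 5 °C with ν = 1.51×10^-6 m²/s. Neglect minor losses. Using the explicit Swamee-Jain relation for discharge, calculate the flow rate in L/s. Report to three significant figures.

Q ≈ 423 L/s

Swamee-Jain (Type II): Q = -0.965·√(gD⁵h_f/L)·ln[ε/(3.7D) + √(3.17ν²L/(gD³h_f))]
√(gD⁵h_f/L) = √(9.81·0.415⁵·26.0/1750) = 0.04236
ε/(3.7D) = 5.54×10^-6; √(3.17ν²L/(gD³h_f)) = 2.63×10^-5
Q = -0.965·0.04236·ln(3.188×10^-5) = 0.4232 m³/s
Check: V = 3.13 m/s, Re = 8.60×10^5, f = 0.01235, h_f = 26.0 m ≈ 26.0 m ✓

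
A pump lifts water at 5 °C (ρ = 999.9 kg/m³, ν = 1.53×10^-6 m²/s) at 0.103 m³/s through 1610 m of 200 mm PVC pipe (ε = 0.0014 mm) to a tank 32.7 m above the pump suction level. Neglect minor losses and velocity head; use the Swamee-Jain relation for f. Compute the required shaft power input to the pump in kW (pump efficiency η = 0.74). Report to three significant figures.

P_shaft ≈ 126 kW

V = 4Q/(πD²) = 3.279 m/s; Re = 4.29×10^5; ε/D = 7.00×10^-6; f = 0.01356
h_f = f(L/D)V²/2g = 59.81 m
Total head H = z + h_f = 32.7 + 59.81 = 92.51 m
P_hyd = ρgQH = 999.9·9.81·0.103·92.51 = 93.47 kW
P_shaft = P_hyd/η = 93.47/0.74 = 126.3 kW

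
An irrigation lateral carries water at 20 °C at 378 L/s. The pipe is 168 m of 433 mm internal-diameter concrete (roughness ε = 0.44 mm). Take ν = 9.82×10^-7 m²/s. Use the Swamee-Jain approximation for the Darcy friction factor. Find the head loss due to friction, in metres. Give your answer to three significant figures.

V = 4Q/(πD²) = 4·0.378/(π·0.433²) = 2.567 m/s
Re = VD/ν = 2.567·0.433/9.82×10^-7 = 1.13×10^6 → turbulent
ε/D = 0.44/433 = 0.00102
Swamee-Jain: f = 0.02006
h_f = f(L/D)V²/(2g) = 0.02006·(168/0.433)·2.567²/(2·9.81) = 2.614 m

h_f ≈ 2.61 m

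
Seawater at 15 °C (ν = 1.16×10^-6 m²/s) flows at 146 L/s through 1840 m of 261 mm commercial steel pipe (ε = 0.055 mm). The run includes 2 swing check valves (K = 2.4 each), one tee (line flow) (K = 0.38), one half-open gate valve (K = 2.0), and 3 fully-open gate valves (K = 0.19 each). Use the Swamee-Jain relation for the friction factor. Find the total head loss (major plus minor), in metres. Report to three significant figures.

H_L ≈ 44.0 m

V = 4Q/(πD²) = 2.729 m/s; V²/2g = 0.3795 m
Re = 6.14×10^5, ε/D = 2.11×10^-4 → f = 0.01536 (Swamee-Jain)
Major: h_f = f(L/D)·V²/2g = 0.01536·7050·0.3795 = 41.10 m
Minor: ΣK = 7.75; h_m = ΣK·V²/2g = 2.941 m
Total H_L = 41.10 + 2.941 = 44.04 m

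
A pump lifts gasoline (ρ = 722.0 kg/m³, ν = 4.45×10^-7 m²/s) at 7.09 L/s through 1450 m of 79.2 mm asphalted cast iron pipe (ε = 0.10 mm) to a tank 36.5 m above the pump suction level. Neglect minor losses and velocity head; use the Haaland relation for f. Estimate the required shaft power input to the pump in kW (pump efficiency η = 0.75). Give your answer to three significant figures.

P_shaft ≈ 5.25 kW

V = 4Q/(πD²) = 1.439 m/s; Re = 2.56×10^5; ε/D = 0.00126; f = 0.02168
h_f = f(L/D)V²/2g = 41.91 m
Total head H = z + h_f = 36.5 + 41.91 = 78.41 m
P_hyd = ρgQH = 722.0·9.81·0.00709·78.41 = 3.937 kW
P_shaft = P_hyd/η = 3.937/0.75 = 5.250 kW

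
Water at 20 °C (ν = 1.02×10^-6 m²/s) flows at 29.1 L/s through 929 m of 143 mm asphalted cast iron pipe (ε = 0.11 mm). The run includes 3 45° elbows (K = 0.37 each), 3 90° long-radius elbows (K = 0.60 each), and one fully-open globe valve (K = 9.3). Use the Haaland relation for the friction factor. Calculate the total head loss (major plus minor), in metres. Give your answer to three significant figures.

H_L ≈ 23.4 m

V = 4Q/(πD²) = 1.812 m/s; V²/2g = 0.1673 m
Re = 2.54×10^5, ε/D = 7.69×10^-4 → f = 0.01966 (Haaland)
Major: h_f = f(L/D)·V²/2g = 0.01966·6497·0.1673 = 21.37 m
Minor: ΣK = 12.2; h_m = ΣK·V²/2g = 2.043 m
Total H_L = 21.37 + 2.043 = 23.41 m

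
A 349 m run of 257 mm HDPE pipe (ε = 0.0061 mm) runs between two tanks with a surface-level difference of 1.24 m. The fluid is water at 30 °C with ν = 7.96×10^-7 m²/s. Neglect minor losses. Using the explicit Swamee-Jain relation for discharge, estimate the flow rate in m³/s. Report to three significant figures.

Q ≈ 0.0582 m³/s

Swamee-Jain (Type II): Q = -0.965·√(gD⁵h_f/L)·ln[ε/(3.7D) + √(3.17ν²L/(gD³h_f))]
√(gD⁵h_f/L) = √(9.81·0.257⁵·1.24/349) = 0.006251
ε/(3.7D) = 6.41×10^-6; √(3.17ν²L/(gD³h_f)) = 5.83×10^-5
Q = -0.965·0.006251·ln(6.468×10^-5) = 0.05819 m³/s
Check: V = 1.12 m/s, Re = 3.62×10^5, f = 0.01419, h_f = 1.24 m ≈ 1.24 m ✓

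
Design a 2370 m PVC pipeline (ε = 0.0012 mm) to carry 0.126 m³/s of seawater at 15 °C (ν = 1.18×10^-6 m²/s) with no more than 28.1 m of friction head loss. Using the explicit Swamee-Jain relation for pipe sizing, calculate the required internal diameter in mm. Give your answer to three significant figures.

Swamee-Jain (Type III): D = 0.66·[ε^1.25·(LQ²/(gh_f))^4.75 + ν·Q^9.4·(L/(gh_f))^5.2]^0.04
LQ²/(gh_f) = 0.1365; L/(gh_f) = 8.598
Term 1 = ε^1.25·(…)^4.75 = 3.10×10^-12; Term 2 = ν·Q^9.4·(…)^5.2 = 2.98×10^-10
D = 0.66·(3.10×10^-12 + 2.98×10^-10)^0.04 = 0.2746 m = 275 mm
Check: V = 2.13 m/s, Re = 4.95×10^5, f = 0.01318, h_f = 26.3 m ≈ 28.1 m ✓

D ≈ 275 mm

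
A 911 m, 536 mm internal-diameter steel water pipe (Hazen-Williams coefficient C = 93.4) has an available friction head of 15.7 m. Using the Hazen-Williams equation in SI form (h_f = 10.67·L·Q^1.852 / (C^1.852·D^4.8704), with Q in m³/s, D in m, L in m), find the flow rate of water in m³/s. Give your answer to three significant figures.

Q ≈ 0.563 m³/s

Rearranging: Q = [h_f·C^1.852·D^4.8704 / (10.67·L)]^(1/1.852)
Q = [15.7·93.4^1.852·0.536^4.8704 / (10.67·911)]^0.540 = 0.5632 m³/s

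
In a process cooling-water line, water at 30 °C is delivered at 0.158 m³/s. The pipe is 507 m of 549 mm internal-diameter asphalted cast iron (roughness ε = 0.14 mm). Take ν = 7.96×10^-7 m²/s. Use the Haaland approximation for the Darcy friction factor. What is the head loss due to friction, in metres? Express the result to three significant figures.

V = 4Q/(πD²) = 4·0.158/(π·0.549²) = 0.6675 m/s
Re = VD/ν = 0.6675·0.549/7.96×10^-7 = 4.60×10^5 → turbulent
ε/D = 0.14/549 = 2.55×10^-4
Haaland: f = 0.01588
h_f = f(L/D)V²/(2g) = 0.01588·(507/0.549)·0.6675²/(2·9.81) = 0.3330 m

h_f ≈ 0.333 m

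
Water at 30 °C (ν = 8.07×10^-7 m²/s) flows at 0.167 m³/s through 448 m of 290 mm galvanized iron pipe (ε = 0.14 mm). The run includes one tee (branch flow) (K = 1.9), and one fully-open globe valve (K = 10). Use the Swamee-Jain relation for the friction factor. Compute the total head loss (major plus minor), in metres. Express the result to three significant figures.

H_L ≈ 12.6 m

V = 4Q/(πD²) = 2.528 m/s; V²/2g = 0.3258 m
Re = 9.09×10^5, ε/D = 4.83×10^-4 → f = 0.01724 (Swamee-Jain)
Major: h_f = f(L/D)·V²/2g = 0.01724·1545·0.3258 = 8.675 m
Minor: ΣK = 11.9; h_m = ΣK·V²/2g = 3.877 m
Total H_L = 8.675 + 3.877 = 12.55 m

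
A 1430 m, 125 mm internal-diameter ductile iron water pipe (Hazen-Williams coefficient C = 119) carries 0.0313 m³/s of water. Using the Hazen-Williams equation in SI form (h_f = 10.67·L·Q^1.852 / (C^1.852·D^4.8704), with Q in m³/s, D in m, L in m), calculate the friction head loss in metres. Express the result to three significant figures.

h_f ≈ 89.5 m

h_f = 10.67·1430·0.0313^1.852 / (119^1.852·0.125^4.8704) = 89.48 m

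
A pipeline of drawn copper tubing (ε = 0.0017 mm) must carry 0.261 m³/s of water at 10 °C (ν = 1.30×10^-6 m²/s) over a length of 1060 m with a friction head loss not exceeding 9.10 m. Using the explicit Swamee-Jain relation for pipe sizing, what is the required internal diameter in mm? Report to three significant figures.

Swamee-Jain (Type III): D = 0.66·[ε^1.25·(LQ²/(gh_f))^4.75 + ν·Q^9.4·(L/(gh_f))^5.2]^0.04
LQ²/(gh_f) = 0.8089; L/(gh_f) = 11.87
Term 1 = ε^1.25·(…)^4.75 = 2.24×10^-8; Term 2 = ν·Q^9.4·(…)^5.2 = 1.65×10^-6
D = 0.66·(2.24×10^-8 + 1.65×10^-6)^0.04 = 0.3877 m = 388 mm
Check: V = 2.21 m/s, Re = 6.59×10^5, f = 0.01255, h_f = 8.55 m ≈ 9.10 m ✓

D ≈ 388 mm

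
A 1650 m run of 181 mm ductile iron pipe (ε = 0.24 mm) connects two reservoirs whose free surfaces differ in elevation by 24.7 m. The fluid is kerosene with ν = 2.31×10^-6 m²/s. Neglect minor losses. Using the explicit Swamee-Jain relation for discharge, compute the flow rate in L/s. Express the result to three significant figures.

Q ≈ 39.2 L/s

Swamee-Jain (Type II): Q = -0.965·√(gD⁵h_f/L)·ln[ε/(3.7D) + √(3.17ν²L/(gD³h_f))]
√(gD⁵h_f/L) = √(9.81·0.181⁵·24.7/1650) = 0.005341
ε/(3.7D) = 3.58×10^-4; √(3.17ν²L/(gD³h_f)) = 1.39×10^-4
Q = -0.965·0.005341·ln(4.977×10^-4) = 0.03920 m³/s
Check: V = 1.52 m/s, Re = 1.19×10^5, f = 0.02310, h_f = 24.9 m ≈ 24.7 m ✓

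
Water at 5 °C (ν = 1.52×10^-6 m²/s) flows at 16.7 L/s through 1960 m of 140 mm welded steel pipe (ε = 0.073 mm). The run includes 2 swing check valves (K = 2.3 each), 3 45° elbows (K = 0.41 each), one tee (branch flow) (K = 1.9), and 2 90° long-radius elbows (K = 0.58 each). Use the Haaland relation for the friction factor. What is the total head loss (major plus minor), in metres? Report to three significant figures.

V = 4Q/(πD²) = 1.085 m/s; V²/2g = 0.05998 m
Re = 9.99×10^4, ε/D = 5.21×10^-4 → f = 0.02016 (Haaland)
Major: h_f = f(L/D)·V²/2g = 0.02016·14000·0.05998 = 16.93 m
Minor: ΣK = 8.89; h_m = ΣK·V²/2g = 0.5333 m
Total H_L = 16.93 + 0.5333 = 17.46 m

H_L ≈ 17.5 m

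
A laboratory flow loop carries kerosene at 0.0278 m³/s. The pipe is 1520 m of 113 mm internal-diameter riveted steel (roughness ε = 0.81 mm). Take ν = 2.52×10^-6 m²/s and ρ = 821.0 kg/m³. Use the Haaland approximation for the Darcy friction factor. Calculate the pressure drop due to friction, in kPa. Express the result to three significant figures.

V = 4Q/(πD²) = 4·0.0278/(π·0.113²) = 2.772 m/s
Re = VD/ν = 2.772·0.113/2.52×10^-6 = 1.24×10^5 → turbulent
ε/D = 0.81/113 = 0.00717
Haaland: f = 0.03459
h_f = f(L/D)V²/(2g) = 0.03459·(1520/0.113)·2.772²/(2·9.81) = 182.2 m
Δp = ρg·h_f = 821.0·9.81·182.2 = 1468 kPa

Δp ≈ 1470 kPa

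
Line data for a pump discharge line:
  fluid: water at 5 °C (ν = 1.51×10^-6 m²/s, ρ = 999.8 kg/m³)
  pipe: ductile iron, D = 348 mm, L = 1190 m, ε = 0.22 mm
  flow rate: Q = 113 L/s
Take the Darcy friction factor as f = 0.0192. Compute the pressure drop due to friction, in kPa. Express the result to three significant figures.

V = 4Q/(πD²) = 4·0.113/(π·0.348²) = 1.188 m/s
h_f = f(L/D)V²/(2g) = 0.01920·(1190/0.348)·1.188²/(2·9.81) = 4.723 m
Δp = ρg·h_f = 999.8·9.81·4.723 = 46.32 kPa

Δp ≈ 46.3 kPa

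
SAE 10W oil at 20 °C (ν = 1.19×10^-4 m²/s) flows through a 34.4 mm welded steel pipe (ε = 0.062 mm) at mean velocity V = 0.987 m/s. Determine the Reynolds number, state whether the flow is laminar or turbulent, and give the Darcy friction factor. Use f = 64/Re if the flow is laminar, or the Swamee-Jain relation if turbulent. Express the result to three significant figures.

Re = VD/ν = 0.9870·0.0344/1.19×10^-4 = 285
Re < 2300 → laminar → f = 64/Re = 0.2243

Re ≈ 285; laminar; f = 64/Re ≈ 0.224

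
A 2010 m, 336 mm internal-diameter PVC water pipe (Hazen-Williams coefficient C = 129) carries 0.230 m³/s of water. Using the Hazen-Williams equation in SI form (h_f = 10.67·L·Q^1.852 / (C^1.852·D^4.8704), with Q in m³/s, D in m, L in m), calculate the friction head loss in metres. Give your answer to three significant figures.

h_f ≈ 35.3 m

h_f = 10.67·2010·0.230^1.852 / (129^1.852·0.336^4.8704) = 35.27 m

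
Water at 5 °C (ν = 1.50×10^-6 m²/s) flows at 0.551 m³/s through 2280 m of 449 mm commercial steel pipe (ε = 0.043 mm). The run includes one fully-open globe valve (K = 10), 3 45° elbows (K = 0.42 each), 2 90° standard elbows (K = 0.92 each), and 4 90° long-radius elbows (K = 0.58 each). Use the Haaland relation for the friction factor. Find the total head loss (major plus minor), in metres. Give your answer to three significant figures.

V = 4Q/(πD²) = 3.480 m/s; V²/2g = 0.6172 m
Re = 1.04×10^6, ε/D = 9.58×10^-5 → f = 0.01322 (Haaland)
Major: h_f = f(L/D)·V²/2g = 0.01322·5078·0.6172 = 41.43 m
Minor: ΣK = 15.4; h_m = ΣK·V²/2g = 9.518 m
Total H_L = 41.43 + 9.518 = 50.95 m

H_L ≈ 50.9 m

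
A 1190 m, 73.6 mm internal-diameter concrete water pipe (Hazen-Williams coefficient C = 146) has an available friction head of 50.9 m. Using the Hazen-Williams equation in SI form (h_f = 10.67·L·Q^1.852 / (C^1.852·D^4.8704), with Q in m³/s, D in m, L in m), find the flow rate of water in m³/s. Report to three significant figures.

Q ≈ 0.00777 m³/s

Rearranging: Q = [h_f·C^1.852·D^4.8704 / (10.67·L)]^(1/1.852)
Q = [50.9·146^1.852·0.0736^4.8704 / (10.67·1190)]^0.540 = 0.007766 m³/s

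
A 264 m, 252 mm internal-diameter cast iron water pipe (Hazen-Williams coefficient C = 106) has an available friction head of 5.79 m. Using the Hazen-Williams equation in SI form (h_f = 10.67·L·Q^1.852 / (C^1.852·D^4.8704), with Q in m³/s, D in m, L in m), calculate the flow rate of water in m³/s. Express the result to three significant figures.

Q ≈ 0.100 m³/s

Rearranging: Q = [h_f·C^1.852·D^4.8704 / (10.67·L)]^(1/1.852)
Q = [5.79·106^1.852·0.252^4.8704 / (10.67·264)]^0.540 = 0.1000 m³/s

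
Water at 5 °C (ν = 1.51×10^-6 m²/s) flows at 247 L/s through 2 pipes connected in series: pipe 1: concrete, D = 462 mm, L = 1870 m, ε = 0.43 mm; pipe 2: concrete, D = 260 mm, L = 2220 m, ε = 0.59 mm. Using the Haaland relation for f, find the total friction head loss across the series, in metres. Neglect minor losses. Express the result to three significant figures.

Pipe 1: V = 1.473 m/s, Re = 4.51×10^5, ε/D = 9.31×10^-4, f = 0.01994, h_1 = f(L/D)V²/2g = 8.931 m
Pipe 2: V = 4.652 m/s, Re = 8.01×10^5, ε/D = 0.00227, f = 0.02446, h_2 = f(L/D)V²/2g = 230.4 m
Series → Q common, losses add: H = Σh = 239.3 m

H ≈ 239 m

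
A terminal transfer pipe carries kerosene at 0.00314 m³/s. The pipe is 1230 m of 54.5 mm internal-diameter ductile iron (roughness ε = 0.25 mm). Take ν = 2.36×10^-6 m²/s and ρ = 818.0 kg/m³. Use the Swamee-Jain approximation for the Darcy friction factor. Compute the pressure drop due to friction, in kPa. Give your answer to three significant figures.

Δp ≈ 551 kPa

V = 4Q/(πD²) = 4·0.00314/(π·0.0545²) = 1.346 m/s
Re = VD/ν = 1.346·0.0545/2.36×10^-6 = 3.11×10^4 → turbulent
ε/D = 0.25/54.5 = 0.00459
Swamee-Jain: f = 0.03295
h_f = f(L/D)V²/(2g) = 0.03295·(1230/0.0545)·1.346²/(2·9.81) = 68.66 m
Δp = ρg·h_f = 818.0·9.81·68.66 = 551.0 kPa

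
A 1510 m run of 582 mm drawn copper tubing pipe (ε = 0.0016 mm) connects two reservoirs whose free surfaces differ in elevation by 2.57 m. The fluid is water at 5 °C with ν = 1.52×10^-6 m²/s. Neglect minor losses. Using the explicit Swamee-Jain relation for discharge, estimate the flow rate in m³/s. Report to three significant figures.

Swamee-Jain (Type II): Q = -0.965·√(gD⁵h_f/L)·ln[ε/(3.7D) + √(3.17ν²L/(gD³h_f))]
√(gD⁵h_f/L) = √(9.81·0.582⁵·2.57/1510) = 0.03339
ε/(3.7D) = 7.43×10^-7; √(3.17ν²L/(gD³h_f)) = 4.72×10^-5
Q = -0.965·0.03339·ln(4.791×10^-5) = 0.3205 m³/s
Check: V = 1.20 m/s, Re = 4.61×10^5, f = 0.01332, h_f = 2.56 m ≈ 2.57 m ✓

Q ≈ 0.320 m³/s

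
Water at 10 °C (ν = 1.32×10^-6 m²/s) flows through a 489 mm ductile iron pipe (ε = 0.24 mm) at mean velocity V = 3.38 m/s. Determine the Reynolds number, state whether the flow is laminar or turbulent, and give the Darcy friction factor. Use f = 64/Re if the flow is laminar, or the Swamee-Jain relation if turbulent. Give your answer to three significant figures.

Re = VD/ν = 3.380·0.489/1.32×10^-6 = 1.25×10^6
Re > 4000 → turbulent; ε/D = 4.91×10^-4
Swamee-Jain: f = 0.01713

Re ≈ 1.25×10^6; turbulent; f ≈ 0.0171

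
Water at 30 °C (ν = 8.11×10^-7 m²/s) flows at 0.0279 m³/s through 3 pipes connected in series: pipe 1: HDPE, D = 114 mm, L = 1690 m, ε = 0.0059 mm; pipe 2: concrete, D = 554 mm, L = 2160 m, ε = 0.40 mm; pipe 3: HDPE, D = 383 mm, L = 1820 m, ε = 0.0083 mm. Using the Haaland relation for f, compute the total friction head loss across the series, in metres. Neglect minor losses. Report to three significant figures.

Pipe 1: V = 2.733 m/s, Re = 3.84×10^5, ε/D = 5.18×10^-5, f = 0.01423, h_1 = f(L/D)V²/2g = 80.35 m
Pipe 2: V = 0.1157 m/s, Re = 7.91×10^4, ε/D = 7.22×10^-4, f = 0.02153, h_2 = f(L/D)V²/2g = 0.05731 m
Pipe 3: V = 0.2422 m/s, Re = 1.14×10^5, ε/D = 2.17×10^-5, f = 0.01743, h_3 = f(L/D)V²/2g = 0.2475 m
Series → Q common, losses add: H = Σh = 80.66 m

H ≈ 80.7 m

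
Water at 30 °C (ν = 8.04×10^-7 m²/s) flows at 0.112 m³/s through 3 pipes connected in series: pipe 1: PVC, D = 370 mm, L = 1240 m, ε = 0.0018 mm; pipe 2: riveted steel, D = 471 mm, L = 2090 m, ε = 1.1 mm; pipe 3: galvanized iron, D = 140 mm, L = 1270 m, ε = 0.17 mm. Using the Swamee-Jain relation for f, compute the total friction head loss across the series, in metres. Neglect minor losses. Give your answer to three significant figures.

H ≈ 516 m

Pipe 1: V = 1.042 m/s, Re = 4.79×10^5, ε/D = 4.86×10^-6, f = 0.01327, h_1 = f(L/D)V²/2g = 2.459 m
Pipe 2: V = 0.6428 m/s, Re = 3.77×10^5, ε/D = 0.00234, f = 0.02498, h_2 = f(L/D)V²/2g = 2.335 m
Pipe 3: V = 7.276 m/s, Re = 1.27×10^6, ε/D = 0.00121, f = 0.02088, h_3 = f(L/D)V²/2g = 511.1 m
Series → Q common, losses add: H = Σh = 515.9 m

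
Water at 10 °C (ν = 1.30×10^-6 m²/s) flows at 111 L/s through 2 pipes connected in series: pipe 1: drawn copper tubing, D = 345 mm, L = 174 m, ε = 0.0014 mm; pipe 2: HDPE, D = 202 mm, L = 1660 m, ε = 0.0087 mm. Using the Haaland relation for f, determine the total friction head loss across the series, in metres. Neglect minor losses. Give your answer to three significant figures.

Pipe 1: V = 1.187 m/s, Re = 3.15×10^5, ε/D = 4.06×10^-6, f = 0.01424, h_1 = f(L/D)V²/2g = 0.5163 m
Pipe 2: V = 3.464 m/s, Re = 5.38×10^5, ε/D = 4.31×10^-5, f = 0.01344, h_2 = f(L/D)V²/2g = 67.55 m
Series → Q common, losses add: H = Σh = 68.06 m

H ≈ 68.1 m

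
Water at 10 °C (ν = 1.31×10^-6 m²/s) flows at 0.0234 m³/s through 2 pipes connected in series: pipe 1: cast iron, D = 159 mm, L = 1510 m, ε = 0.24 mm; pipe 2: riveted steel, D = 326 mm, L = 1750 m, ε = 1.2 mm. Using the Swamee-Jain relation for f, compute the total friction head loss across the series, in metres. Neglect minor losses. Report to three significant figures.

H ≈ 16.4 m

Pipe 1: V = 1.179 m/s, Re = 1.43×10^5, ε/D = 0.00151, f = 0.02341, h_1 = f(L/D)V²/2g = 15.74 m
Pipe 2: V = 0.2803 m/s, Re = 6.98×10^4, ε/D = 0.00368, f = 0.02963, h_2 = f(L/D)V²/2g = 0.6372 m
Series → Q common, losses add: H = Σh = 16.37 m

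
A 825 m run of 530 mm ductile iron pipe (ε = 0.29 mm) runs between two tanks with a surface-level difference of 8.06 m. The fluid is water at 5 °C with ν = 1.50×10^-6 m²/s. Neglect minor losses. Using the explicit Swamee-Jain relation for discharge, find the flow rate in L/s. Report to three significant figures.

Swamee-Jain (Type II): Q = -0.965·√(gD⁵h_f/L)·ln[ε/(3.7D) + √(3.17ν²L/(gD³h_f))]
√(gD⁵h_f/L) = √(9.81·0.530⁵·8.06/825) = 0.06331
ε/(3.7D) = 1.48×10^-4; √(3.17ν²L/(gD³h_f)) = 2.24×10^-5
Q = -0.965·0.06331·ln(1.702×10^-4) = 0.5302 m³/s
Check: V = 2.40 m/s, Re = 8.49×10^5, f = 0.01770, h_f = 8.11 m ≈ 8.06 m ✓

Q ≈ 530 L/s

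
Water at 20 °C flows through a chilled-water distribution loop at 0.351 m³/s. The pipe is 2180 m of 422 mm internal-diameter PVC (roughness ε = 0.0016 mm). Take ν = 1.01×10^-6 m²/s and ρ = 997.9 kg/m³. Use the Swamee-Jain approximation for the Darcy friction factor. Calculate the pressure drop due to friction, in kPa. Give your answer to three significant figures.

V = 4Q/(πD²) = 4·0.351/(π·0.422²) = 2.510 m/s
Re = VD/ν = 2.510·0.422/1.01×10^-6 = 1.05×10^6 → turbulent
ε/D = 0.0016/422 = 3.79×10^-6
Swamee-Jain: f = 0.01161
h_f = f(L/D)V²/(2g) = 0.01161·(2180/0.422)·2.510²/(2·9.81) = 19.26 m
Δp = ρg·h_f = 997.9·9.81·19.26 = 188.5 kPa

Δp ≈ 189 kPa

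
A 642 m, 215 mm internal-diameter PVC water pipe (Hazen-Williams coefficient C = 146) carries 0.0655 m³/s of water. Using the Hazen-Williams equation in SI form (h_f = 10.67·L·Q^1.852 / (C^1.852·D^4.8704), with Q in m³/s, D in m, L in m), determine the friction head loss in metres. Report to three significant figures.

h_f ≈ 7.70 m

h_f = 10.67·642·0.0655^1.852 / (146^1.852·0.215^4.8704) = 7.696 m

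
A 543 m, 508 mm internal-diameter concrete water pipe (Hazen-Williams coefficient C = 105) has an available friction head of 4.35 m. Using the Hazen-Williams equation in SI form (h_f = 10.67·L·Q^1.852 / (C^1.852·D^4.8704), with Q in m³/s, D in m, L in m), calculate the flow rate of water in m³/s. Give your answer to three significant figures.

Q ≈ 0.364 m³/s

Rearranging: Q = [h_f·C^1.852·D^4.8704 / (10.67·L)]^(1/1.852)
Q = [4.35·105^1.852·0.508^4.8704 / (10.67·543)]^0.540 = 0.3636 m³/s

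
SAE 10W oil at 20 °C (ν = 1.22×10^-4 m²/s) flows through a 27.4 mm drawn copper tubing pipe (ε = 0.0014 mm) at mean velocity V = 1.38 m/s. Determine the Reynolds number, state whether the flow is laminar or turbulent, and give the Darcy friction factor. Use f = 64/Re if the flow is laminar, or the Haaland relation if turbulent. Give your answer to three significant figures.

Re ≈ 310; laminar; f = 64/Re ≈ 0.206

Re = VD/ν = 1.380·0.0274/1.22×10^-4 = 310
Re < 2300 → laminar → f = 64/Re = 0.2065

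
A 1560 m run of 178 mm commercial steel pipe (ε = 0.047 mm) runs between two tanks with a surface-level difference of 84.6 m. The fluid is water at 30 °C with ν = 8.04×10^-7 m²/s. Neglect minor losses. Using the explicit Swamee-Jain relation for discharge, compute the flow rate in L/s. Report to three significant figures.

Swamee-Jain (Type II): Q = -0.965·√(gD⁵h_f/L)·ln[ε/(3.7D) + √(3.17ν²L/(gD³h_f))]
√(gD⁵h_f/L) = √(9.81·0.178⁵·84.6/1560) = 0.009750
ε/(3.7D) = 7.14×10^-5; √(3.17ν²L/(gD³h_f)) = 2.61×10^-5
Q = -0.965·0.009750·ln(9.750×10^-5) = 0.08690 m³/s
Check: V = 3.49 m/s, Re = 7.73×10^5, f = 0.01563, h_f = 85.1 m ≈ 84.6 m ✓

Q ≈ 86.9 L/s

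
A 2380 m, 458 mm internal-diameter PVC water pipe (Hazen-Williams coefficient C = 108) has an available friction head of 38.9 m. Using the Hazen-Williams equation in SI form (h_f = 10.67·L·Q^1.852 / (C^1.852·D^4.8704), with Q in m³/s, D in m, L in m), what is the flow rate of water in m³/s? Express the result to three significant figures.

Q ≈ 0.419 m³/s

Rearranging: Q = [h_f·C^1.852·D^4.8704 / (10.67·L)]^(1/1.852)
Q = [38.9·108^1.852·0.458^4.8704 / (10.67·2380)]^0.540 = 0.4185 m³/s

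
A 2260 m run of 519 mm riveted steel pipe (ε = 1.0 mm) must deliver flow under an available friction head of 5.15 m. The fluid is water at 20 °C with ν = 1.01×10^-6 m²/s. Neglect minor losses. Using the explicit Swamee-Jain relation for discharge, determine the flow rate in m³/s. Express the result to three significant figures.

Swamee-Jain (Type II): Q = -0.965·√(gD⁵h_f/L)·ln[ε/(3.7D) + √(3.17ν²L/(gD³h_f))]
√(gD⁵h_f/L) = √(9.81·0.519⁵·5.15/2260) = 0.02901
ε/(3.7D) = 5.21×10^-4; √(3.17ν²L/(gD³h_f)) = 3.22×10^-5
Q = -0.965·0.02901·ln(5.529×10^-4) = 0.2100 m³/s
Check: V = 0.993 m/s, Re = 5.10×10^5, f = 0.02367, h_f = 5.18 m ≈ 5.15 m ✓

Q ≈ 0.210 m³/s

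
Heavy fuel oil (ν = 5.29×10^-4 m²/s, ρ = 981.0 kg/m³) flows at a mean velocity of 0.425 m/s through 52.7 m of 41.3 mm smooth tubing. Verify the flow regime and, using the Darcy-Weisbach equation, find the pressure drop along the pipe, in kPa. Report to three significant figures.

Re = VD/ν = 0.425·0.04130/5.29×10^-4 = 33.2 → laminar (Re < 2300)
f = 64/Re = 1.929
h_f = f(L/D)V²/(2g) = 1.929·(52.7/0.04130)·0.425²/(2·9.81) = 22.66 m
Δp = ρg·h_f = 981.0·9.81·22.66 = 218.1 kPa

Δp ≈ 218 kPa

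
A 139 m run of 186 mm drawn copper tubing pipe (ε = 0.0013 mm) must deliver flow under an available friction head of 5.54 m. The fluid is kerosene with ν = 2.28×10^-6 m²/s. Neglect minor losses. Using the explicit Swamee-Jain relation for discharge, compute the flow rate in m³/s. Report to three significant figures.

Q ≈ 0.0846 m³/s

Swamee-Jain (Type II): Q = -0.965·√(gD⁵h_f/L)·ln[ε/(3.7D) + √(3.17ν²L/(gD³h_f))]
√(gD⁵h_f/L) = √(9.81·0.186⁵·5.54/139) = 0.009330
ε/(3.7D) = 1.89×10^-6; √(3.17ν²L/(gD³h_f)) = 8.09×10^-5
Q = -0.965·0.009330·ln(8.282×10^-5) = 0.08462 m³/s
Check: V = 3.11 m/s, Re = 2.54×10^5, f = 0.01491, h_f = 5.51 m ≈ 5.54 m ✓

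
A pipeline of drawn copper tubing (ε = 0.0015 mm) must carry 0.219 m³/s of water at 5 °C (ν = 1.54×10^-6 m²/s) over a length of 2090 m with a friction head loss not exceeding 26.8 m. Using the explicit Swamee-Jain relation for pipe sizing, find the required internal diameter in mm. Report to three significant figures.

Swamee-Jain (Type III): D = 0.66·[ε^1.25·(LQ²/(gh_f))^4.75 + ν·Q^9.4·(L/(gh_f))^5.2]^0.04
LQ²/(gh_f) = 0.3813; L/(gh_f) = 7.950
Term 1 = ε^1.25·(…)^4.75 = 5.38×10^-10; Term 2 = ν·Q^9.4·(…)^5.2 = 4.67×10^-8
D = 0.66·(5.38×10^-10 + 4.67×10^-8)^0.04 = 0.3361 m = 336 mm
Check: V = 2.47 m/s, Re = 5.39×10^5, f = 0.01299, h_f = 25.1 m ≈ 26.8 m ✓

D ≈ 336 mm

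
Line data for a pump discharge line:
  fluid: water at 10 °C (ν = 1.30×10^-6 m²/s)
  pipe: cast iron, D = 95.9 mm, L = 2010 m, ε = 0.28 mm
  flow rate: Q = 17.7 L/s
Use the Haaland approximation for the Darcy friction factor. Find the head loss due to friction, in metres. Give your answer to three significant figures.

V = 4Q/(πD²) = 4·0.0177/(π·0.0959²) = 2.450 m/s
Re = VD/ν = 2.450·0.0959/1.30×10^-6 = 1.81×10^5 → turbulent
ε/D = 0.28/95.9 = 0.00292
Haaland: f = 0.02669
h_f = f(L/D)V²/(2g) = 0.02669·(2010/0.0959)·2.450²/(2·9.81) = 171.2 m

h_f ≈ 171 m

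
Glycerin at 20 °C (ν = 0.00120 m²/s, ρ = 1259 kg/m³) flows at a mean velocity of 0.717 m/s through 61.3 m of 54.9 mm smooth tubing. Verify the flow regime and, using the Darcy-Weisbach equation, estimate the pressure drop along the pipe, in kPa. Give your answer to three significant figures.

Re = VD/ν = 0.717·0.05490/0.00120 = 32.8 → laminar (Re < 2300)
f = 64/Re = 1.951
h_f = f(L/D)V²/(2g) = 1.951·(61.3/0.05490)·0.717²/(2·9.81) = 57.08 m
Δp = ρg·h_f = 1259·9.81·57.08 = 705.0 kPa

Δp ≈ 705 kPa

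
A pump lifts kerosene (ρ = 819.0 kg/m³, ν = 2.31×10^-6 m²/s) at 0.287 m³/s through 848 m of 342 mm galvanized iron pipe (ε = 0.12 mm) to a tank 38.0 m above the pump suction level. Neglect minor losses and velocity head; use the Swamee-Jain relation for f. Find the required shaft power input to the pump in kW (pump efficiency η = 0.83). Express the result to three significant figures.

P_shaft ≈ 163 kW

V = 4Q/(πD²) = 3.124 m/s; Re = 4.63×10^5; ε/D = 3.51×10^-4; f = 0.01685
h_f = f(L/D)V²/2g = 20.78 m
Total head H = z + h_f = 38.0 + 20.78 = 58.78 m
P_hyd = ρgQH = 819.0·9.81·0.287·58.78 = 135.5 kW
P_shaft = P_hyd/η = 135.5/0.83 = 163.3 kW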